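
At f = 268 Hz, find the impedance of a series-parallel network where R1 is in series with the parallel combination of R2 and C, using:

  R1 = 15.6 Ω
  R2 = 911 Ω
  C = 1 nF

Step 1 — Angular frequency: ω = 2π·f = 2π·268 = 1684 rad/s.
Step 2 — Component impedances:
  R1: Z = R = 15.6 Ω
  R2: Z = R = 911 Ω
  C: Z = 1/(jωC) = -j/(ω·C) = 0 - j5.939e+05 Ω
Step 3 — Parallel branch: R2 || C = 1/(1/R2 + 1/C) = 911 - j1.397 Ω.
Step 4 — Series with R1: Z_total = R1 + (R2 || C) = 926.6 - j1.397 Ω = 926.6∠-0.1° Ω.

Z = 926.6 - j1.397 Ω = 926.6∠-0.1° Ω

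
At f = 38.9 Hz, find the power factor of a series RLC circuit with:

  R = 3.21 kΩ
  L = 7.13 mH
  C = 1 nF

Step 1 — Angular frequency: ω = 2π·f = 2π·38.9 = 244.4 rad/s.
Step 2 — Component impedances:
  R: Z = R = 3210 Ω
  L: Z = jωL = j·244.4·0.00713 = 0 + j1.743 Ω
  C: Z = 1/(jωC) = -j/(ω·C) = 0 - j4.091e+06 Ω
Step 3 — Series combination: Z_total = R + L + C = 3210 - j4.091e+06 Ω = 4.091e+06∠-90.0° Ω.
Step 4 — Power factor: PF = cos(φ) = Re(Z)/|Z| = 3210/4.091e+06 = 0.0007846.
Step 5 — Type: Im(Z) = -4.091e+06 ⇒ leading (phase φ = -90.0°).

PF = 0.0007846 (leading, φ = -90.0°)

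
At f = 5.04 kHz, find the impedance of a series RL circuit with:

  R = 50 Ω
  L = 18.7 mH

Step 1 — Angular frequency: ω = 2π·f = 2π·5040 = 3.167e+04 rad/s.
Step 2 — Component impedances:
  R: Z = R = 50 Ω
  L: Z = jωL = j·3.167e+04·0.0187 = 0 + j592.2 Ω
Step 3 — Series combination: Z_total = R + L = 50 + j592.2 Ω = 594.3∠85.2° Ω.

Z = 50 + j592.2 Ω = 594.3∠85.2° Ω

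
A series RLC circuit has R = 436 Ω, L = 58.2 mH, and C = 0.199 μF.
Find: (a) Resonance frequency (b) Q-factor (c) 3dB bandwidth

Step 1 — Resonance: ω₀ = 1/√(LC) = 1/√(0.0582·1.99e-07) = 9292 rad/s.
Step 2 — f₀ = ω₀/(2π) = 1479 Hz.
Step 3 — Series Q: Q = ω₀L/R = 9292·0.0582/436 = 1.24.
Step 4 — Bandwidth: Δω = ω₀/Q = 7491 rad/s; BW = Δω/(2π) = 1192 Hz.

(a) f₀ = 1479 Hz  (b) Q = 1.24  (c) BW = 1192 Hz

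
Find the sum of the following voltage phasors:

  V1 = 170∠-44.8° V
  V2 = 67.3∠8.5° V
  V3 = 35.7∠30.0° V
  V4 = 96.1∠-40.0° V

Step 1 — Convert each phasor to rectangular form:
  V1 = 170·(cos(-44.8°) + j·sin(-44.8°)) = 120.6 - j119.8 V
  V2 = 67.3·(cos(8.5°) + j·sin(8.5°)) = 66.56 + j9.948 V
  V3 = 35.7·(cos(30.0°) + j·sin(30.0°)) = 30.92 + j17.85 V
  V4 = 96.1·(cos(-40.0°) + j·sin(-40.0°)) = 73.62 - j61.77 V
Step 2 — Sum components: V_total = 291.7 - j153.8 V.
Step 3 — Convert to polar: |V_total| = 329.8 V, ∠V_total = -27.8°.

V_total = 329.8∠-27.8° V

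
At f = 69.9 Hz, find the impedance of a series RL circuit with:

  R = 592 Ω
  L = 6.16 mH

Step 1 — Angular frequency: ω = 2π·f = 2π·69.9 = 439.2 rad/s.
Step 2 — Component impedances:
  R: Z = R = 592 Ω
  L: Z = jωL = j·439.2·0.00616 = 0 + j2.705 Ω
Step 3 — Series combination: Z_total = R + L = 592 + j2.705 Ω = 592∠0.3° Ω.

Z = 592 + j2.705 Ω = 592∠0.3° Ω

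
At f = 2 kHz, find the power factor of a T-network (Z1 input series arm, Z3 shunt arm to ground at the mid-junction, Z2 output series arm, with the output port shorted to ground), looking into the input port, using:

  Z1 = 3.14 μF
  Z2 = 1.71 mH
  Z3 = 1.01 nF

Step 1 — Angular frequency: ω = 2π·f = 2π·2000 = 1.257e+04 rad/s.
Step 2 — Component impedances:
  Z1: Z = 1/(jωC) = -j/(ω·C) = 0 - j25.34 Ω
  Z2: Z = jωL = j·1.257e+04·0.00171 = 0 + j21.49 Ω
  Z3: Z = 1/(jωC) = -j/(ω·C) = 0 - j7.879e+04 Ω
Step 3 — With the output port shorted to ground, the output series arm Z2 runs from the junction to ground; the shunt arm Z3 also runs from the junction to ground. They appear in parallel: Z3 || Z2 = 0 + j21.49 Ω.
Step 4 — Series with input arm Z1: Z_in = Z1 + (Z3 || Z2) = 0 - j3.849 Ω = 3.849∠-90.0° Ω.
Step 5 — Power factor: PF = cos(φ) = Re(Z)/|Z| = 0/3.849 = 0.
Step 6 — Type: Im(Z) = -3.849 ⇒ leading (phase φ = -90.0°).

PF = 0 (leading, φ = -90.0°)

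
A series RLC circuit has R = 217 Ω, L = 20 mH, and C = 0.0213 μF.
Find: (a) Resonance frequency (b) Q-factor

Step 1 — Resonance condition Im(Z)=0 gives ω₀ = 1/√(LC).
Step 2 — ω₀ = 1/√(0.02·2.13e-08) = 4.845e+04 rad/s.
Step 3 — f₀ = ω₀/(2π) = 7711 Hz.
Step 4 — Series Q: Q = ω₀L/R = 4.845e+04·0.02/217 = 4.465.

(a) f₀ = 7711 Hz  (b) Q = 4.465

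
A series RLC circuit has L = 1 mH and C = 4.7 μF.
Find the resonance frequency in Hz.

Step 1 — Resonance condition Im(Z)=0 gives ω₀ = 1/√(LC).
Step 2 — ω₀ = 1/√(0.001·4.7e-06) = 1.459e+04 rad/s.
Step 3 — f₀ = ω₀/(2π) = 2322 Hz.

f₀ = 2322 Hz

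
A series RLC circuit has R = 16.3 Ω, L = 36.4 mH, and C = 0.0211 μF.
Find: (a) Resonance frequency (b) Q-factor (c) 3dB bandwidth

Step 1 — Resonance: ω₀ = 1/√(LC) = 1/√(0.0364·2.11e-08) = 3.608e+04 rad/s.
Step 2 — f₀ = ω₀/(2π) = 5743 Hz.
Step 3 — Series Q: Q = ω₀L/R = 3.608e+04·0.0364/16.3 = 80.58.
Step 4 — Bandwidth: Δω = ω₀/Q = 447.8 rad/s; BW = Δω/(2π) = 71.27 Hz.

(a) f₀ = 5743 Hz  (b) Q = 80.58  (c) BW = 71.27 Hz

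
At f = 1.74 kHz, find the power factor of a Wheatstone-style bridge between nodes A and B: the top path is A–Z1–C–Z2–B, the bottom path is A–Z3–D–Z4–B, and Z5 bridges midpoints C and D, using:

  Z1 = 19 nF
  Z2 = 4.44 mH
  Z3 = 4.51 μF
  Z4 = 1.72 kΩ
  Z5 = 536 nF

Step 1 — Angular frequency: ω = 2π·f = 2π·1740 = 1.093e+04 rad/s.
Step 2 — Component impedances:
  Z1: Z = 1/(jωC) = -j/(ω·C) = 0 - j4814 Ω
  Z2: Z = jωL = j·1.093e+04·0.00444 = 0 + j48.54 Ω
  Z3: Z = 1/(jωC) = -j/(ω·C) = 0 - j20.28 Ω
  Z4: Z = R = 1720 Ω
  Z5: Z = 1/(jωC) = -j/(ω·C) = 0 - j170.6 Ω
Step 3 — Bridge requires nodal analysis (the Z5 bridge couples midpoints C and D, so the two paths cannot be reduced to a simple series/parallel combination). Setting node B to ground and injecting 1 A at node A, the 3-node admittance system at A, C, D solves to V_A = Z_AB = 7.734 - j134.6 Ω = 134.8∠-86.7° Ω.
Step 4 — Power factor: PF = cos(φ) = Re(Z)/|Z| = 7.734/134.8 = 0.05737.
Step 5 — Type: Im(Z) = -134.6 ⇒ leading (phase φ = -86.7°).

PF = 0.05737 (leading, φ = -86.7°)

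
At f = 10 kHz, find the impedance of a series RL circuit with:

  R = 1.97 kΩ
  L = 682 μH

Step 1 — Angular frequency: ω = 2π·f = 2π·1e+04 = 6.283e+04 rad/s.
Step 2 — Component impedances:
  R: Z = R = 1970 Ω
  L: Z = jωL = j·6.283e+04·0.000682 = 0 + j42.85 Ω
Step 3 — Series combination: Z_total = R + L = 1970 + j42.85 Ω = 1970∠1.2° Ω.

Z = 1970 + j42.85 Ω = 1970∠1.2° Ω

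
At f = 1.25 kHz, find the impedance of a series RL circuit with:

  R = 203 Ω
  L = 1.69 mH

Step 1 — Angular frequency: ω = 2π·f = 2π·1250 = 7854 rad/s.
Step 2 — Component impedances:
  R: Z = R = 203 Ω
  L: Z = jωL = j·7854·0.00169 = 0 + j13.27 Ω
Step 3 — Series combination: Z_total = R + L = 203 + j13.27 Ω = 203.4∠3.7° Ω.

Z = 203 + j13.27 Ω = 203.4∠3.7° Ω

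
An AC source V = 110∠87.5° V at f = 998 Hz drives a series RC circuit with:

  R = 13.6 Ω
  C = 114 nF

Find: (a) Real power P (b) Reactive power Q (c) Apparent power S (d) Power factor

Step 1 — Angular frequency: ω = 2π·f = 2π·998 = 6271 rad/s.
Step 2 — Component impedances:
  R: Z = R = 13.6 Ω
  C: Z = 1/(jωC) = -j/(ω·C) = 0 - j1399 Ω
Step 3 — Series combination: Z_total = R + C = 13.6 - j1399 Ω = 1399∠-89.4° Ω.
Step 4 — Source phasor: V = 110∠87.5° V = 4.798 + j109.9 V.
Step 5 — Current: I = V / Z = -0.07852 + j0.004193 A = 0.07863∠176.9° A.
Step 6 — Complex power: S = V·I* = 0.08408 - j8.649 VA.
Step 7 — Real power: P = Re(S) = 0.08408 W.
Step 8 — Reactive power: Q = Im(S) = -8.649 VAR.
Step 9 — Apparent power: |S| = 8.649 VA.
Step 10 — Power factor: PF = P/|S| = 0.009722 (leading).

(a) P = 0.08408 W  (b) Q = -8.649 VAR  (c) S = 8.649 VA  (d) PF = 0.009722 (leading)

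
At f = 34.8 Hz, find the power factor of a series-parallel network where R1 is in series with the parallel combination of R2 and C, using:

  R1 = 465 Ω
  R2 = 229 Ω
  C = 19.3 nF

Step 1 — Angular frequency: ω = 2π·f = 2π·34.8 = 218.7 rad/s.
Step 2 — Component impedances:
  R1: Z = R = 465 Ω
  R2: Z = R = 229 Ω
  C: Z = 1/(jωC) = -j/(ω·C) = 0 - j2.37e+05 Ω
Step 3 — Parallel branch: R2 || C = 1/(1/R2 + 1/C) = 229 - j0.2213 Ω.
Step 4 — Series with R1: Z_total = R1 + (R2 || C) = 694 - j0.2213 Ω = 694∠-0.0° Ω.
Step 5 — Power factor: PF = cos(φ) = Re(Z)/|Z| = 694/694 = 1.
Step 6 — Type: Im(Z) = -0.2213 ⇒ leading (phase φ = -0.0°).

PF = 1 (leading, φ = -0.0°)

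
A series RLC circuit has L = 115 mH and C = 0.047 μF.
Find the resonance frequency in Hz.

Step 1 — Resonance condition Im(Z)=0 gives ω₀ = 1/√(LC).
Step 2 — ω₀ = 1/√(0.115·4.7e-08) = 1.36e+04 rad/s.
Step 3 — f₀ = ω₀/(2π) = 2165 Hz.

f₀ = 2165 Hz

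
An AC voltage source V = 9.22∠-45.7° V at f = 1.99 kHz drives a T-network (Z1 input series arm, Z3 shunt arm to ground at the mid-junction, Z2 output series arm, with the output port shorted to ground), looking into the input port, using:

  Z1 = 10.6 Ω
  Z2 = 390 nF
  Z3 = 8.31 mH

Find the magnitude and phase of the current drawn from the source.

Step 1 — Angular frequency: ω = 2π·f = 2π·1990 = 1.25e+04 rad/s.
Step 2 — Component impedances:
  Z1: Z = R = 10.6 Ω
  Z2: Z = 1/(jωC) = -j/(ω·C) = 0 - j205.1 Ω
  Z3: Z = jωL = j·1.25e+04·0.00831 = 0 + j103.9 Ω
Step 3 — With the output port shorted to ground, the output series arm Z2 runs from the junction to ground; the shunt arm Z3 also runs from the junction to ground. They appear in parallel: Z3 || Z2 = 0 + j210.6 Ω.
Step 4 — Series with input arm Z1: Z_in = Z1 + (Z3 || Z2) = 10.6 + j210.6 Ω = 210.9∠87.1° Ω.
Step 5 — Source phasor: V = 9.22∠-45.7° V = 6.439 - j6.599 V.
Step 6 — Ohm's law: I = V / Z_total = (6.439 - j6.599) / (10.6 + j210.6) = -0.02972 - j0.03207 A.
Step 7 — Convert to polar: |I| = 0.04372 A, ∠I = -132.8°.

I = 0.04372∠-132.8° A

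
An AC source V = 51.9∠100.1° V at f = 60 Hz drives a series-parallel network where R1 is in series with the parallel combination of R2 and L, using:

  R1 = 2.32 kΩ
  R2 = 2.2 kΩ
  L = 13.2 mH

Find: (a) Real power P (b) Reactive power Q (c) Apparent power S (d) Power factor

Step 1 — Angular frequency: ω = 2π·f = 2π·60 = 377 rad/s.
Step 2 — Component impedances:
  R1: Z = R = 2320 Ω
  R2: Z = R = 2200 Ω
  L: Z = jωL = j·377·0.0132 = 0 + j4.976 Ω
Step 3 — Parallel branch: R2 || L = 1/(1/R2 + 1/L) = 0.01126 + j4.976 Ω.
Step 4 — Series with R1: Z_total = R1 + (R2 || L) = 2320 + j4.976 Ω = 2320∠0.1° Ω.
Step 5 — Source phasor: V = 51.9∠100.1° V = -9.102 + j51.1 V.
Step 6 — Current: I = V / Z = -0.003876 + j0.02203 A = 0.02237∠100.0° A.
Step 7 — Complex power: S = V·I* = 1.161 + j0.00249 VA.
Step 8 — Real power: P = Re(S) = 1.161 W.
Step 9 — Reactive power: Q = Im(S) = 0.00249 VAR.
Step 10 — Apparent power: |S| = 1.161 VA.
Step 11 — Power factor: PF = P/|S| = 1 (lagging).

(a) P = 1.161 W  (b) Q = 0.00249 VAR  (c) S = 1.161 VA  (d) PF = 1 (lagging)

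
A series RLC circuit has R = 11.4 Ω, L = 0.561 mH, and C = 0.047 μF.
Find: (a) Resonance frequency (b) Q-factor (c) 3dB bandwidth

Step 1 — Resonance: ω₀ = 1/√(LC) = 1/√(0.000561·4.7e-08) = 1.947e+05 rad/s.
Step 2 — f₀ = ω₀/(2π) = 3.099e+04 Hz.
Step 3 — Series Q: Q = ω₀L/R = 1.947e+05·0.000561/11.4 = 9.584.
Step 4 — Bandwidth: Δω = ω₀/Q = 2.032e+04 rad/s; BW = Δω/(2π) = 3234 Hz.

(a) f₀ = 3.099e+04 Hz  (b) Q = 9.584  (c) BW = 3234 Hz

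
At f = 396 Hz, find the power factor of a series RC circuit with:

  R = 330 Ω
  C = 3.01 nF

Step 1 — Angular frequency: ω = 2π·f = 2π·396 = 2488 rad/s.
Step 2 — Component impedances:
  R: Z = R = 330 Ω
  C: Z = 1/(jωC) = -j/(ω·C) = 0 - j1.335e+05 Ω
Step 3 — Series combination: Z_total = R + C = 330 - j1.335e+05 Ω = 1.335e+05∠-89.9° Ω.
Step 4 — Power factor: PF = cos(φ) = Re(Z)/|Z| = 330/133524 = 0.002471.
Step 5 — Type: Im(Z) = -1.335e+05 ⇒ leading (phase φ = -89.9°).

PF = 0.002471 (leading, φ = -89.9°)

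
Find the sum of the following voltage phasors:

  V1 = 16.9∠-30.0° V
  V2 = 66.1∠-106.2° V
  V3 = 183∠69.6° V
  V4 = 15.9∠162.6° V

Step 1 — Convert each phasor to rectangular form:
  V1 = 16.9·(cos(-30.0°) + j·sin(-30.0°)) = 14.64 - j8.45 V
  V2 = 66.1·(cos(-106.2°) + j·sin(-106.2°)) = -18.44 - j63.48 V
  V3 = 183·(cos(69.6°) + j·sin(69.6°)) = 63.79 + j171.5 V
  V4 = 15.9·(cos(162.6°) + j·sin(162.6°)) = -15.17 + j4.755 V
Step 2 — Sum components: V_total = 44.81 + j104.4 V.
Step 3 — Convert to polar: |V_total| = 113.6 V, ∠V_total = 66.8°.

V_total = 113.6∠66.8° V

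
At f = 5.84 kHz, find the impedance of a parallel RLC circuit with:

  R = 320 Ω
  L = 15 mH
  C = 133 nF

Step 1 — Angular frequency: ω = 2π·f = 2π·5840 = 3.669e+04 rad/s.
Step 2 — Component impedances:
  R: Z = R = 320 Ω
  L: Z = jωL = j·3.669e+04·0.015 = 0 + j550.4 Ω
  C: Z = 1/(jωC) = -j/(ω·C) = 0 - j204.9 Ω
Step 3 — Parallel combination: 1/Z_total = 1/R + 1/L + 1/C; Z_total = 163.2 - j160 Ω = 228.5∠-44.4° Ω.

Z = 163.2 - j160 Ω = 228.5∠-44.4° Ω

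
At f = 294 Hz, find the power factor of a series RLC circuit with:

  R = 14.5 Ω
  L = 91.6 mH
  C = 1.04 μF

Step 1 — Angular frequency: ω = 2π·f = 2π·294 = 1847 rad/s.
Step 2 — Component impedances:
  R: Z = R = 14.5 Ω
  L: Z = jωL = j·1847·0.0916 = 0 + j169.2 Ω
  C: Z = 1/(jωC) = -j/(ω·C) = 0 - j520.5 Ω
Step 3 — Series combination: Z_total = R + L + C = 14.5 - j351.3 Ω = 351.6∠-87.6° Ω.
Step 4 — Power factor: PF = cos(φ) = Re(Z)/|Z| = 14.5/351.6 = 0.04124.
Step 5 — Type: Im(Z) = -351.3 ⇒ leading (phase φ = -87.6°).

PF = 0.04124 (leading, φ = -87.6°)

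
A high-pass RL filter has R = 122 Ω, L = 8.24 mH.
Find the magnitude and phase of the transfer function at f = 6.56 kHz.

Step 1 — Angular frequency: ω = 2π·6560 = 4.122e+04 rad/s.
Step 2 — Transfer function: H(jω) = jωL/(R + jωL).
Step 3 — Numerator jωL = j·339.6; denominator R + jωL = 122 + j339.6.
Step 4 — H = 0.8857 + j0.3182.
Step 5 — Magnitude: |H| = 0.9411 (-0.5 dB); phase: φ = 19.8°.

|H| = 0.9411 (-0.5 dB), φ = 19.8°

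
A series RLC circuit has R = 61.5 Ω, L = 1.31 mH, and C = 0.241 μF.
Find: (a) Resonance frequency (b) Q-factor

Step 1 — Resonance condition Im(Z)=0 gives ω₀ = 1/√(LC).
Step 2 — ω₀ = 1/√(0.00131·2.41e-07) = 5.628e+04 rad/s.
Step 3 — f₀ = ω₀/(2π) = 8957 Hz.
Step 4 — Series Q: Q = ω₀L/R = 5.628e+04·0.00131/61.5 = 1.199.

(a) f₀ = 8957 Hz  (b) Q = 1.199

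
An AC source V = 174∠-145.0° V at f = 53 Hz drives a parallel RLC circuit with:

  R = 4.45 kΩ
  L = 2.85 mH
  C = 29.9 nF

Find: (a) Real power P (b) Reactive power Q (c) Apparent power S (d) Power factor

Step 1 — Angular frequency: ω = 2π·f = 2π·53 = 333 rad/s.
Step 2 — Component impedances:
  R: Z = R = 4450 Ω
  L: Z = jωL = j·333·0.00285 = 0 + j0.9491 Ω
  C: Z = 1/(jωC) = -j/(ω·C) = 0 - j1.004e+05 Ω
Step 3 — Parallel combination: 1/Z_total = 1/R + 1/L + 1/C; Z_total = 0.0002024 + j0.9491 Ω = 0.9491∠90.0° Ω.
Step 4 — Source phasor: V = 174∠-145.0° V = -142.5 - j99.8 V.
Step 5 — Current: I = V / Z = -105.2 + j150.2 A = 183.3∠125.0° A.
Step 6 — Complex power: S = V·I* = 6.804 + j3.19e+04 VA.
Step 7 — Real power: P = Re(S) = 6.804 W.
Step 8 — Reactive power: Q = Im(S) = 3.19e+04 VAR.
Step 9 — Apparent power: |S| = 3.19e+04 VA.
Step 10 — Power factor: PF = P/|S| = 0.0002133 (lagging).

(a) P = 6.804 W  (b) Q = 3.19e+04 VAR  (c) S = 3.19e+04 VA  (d) PF = 0.0002133 (lagging)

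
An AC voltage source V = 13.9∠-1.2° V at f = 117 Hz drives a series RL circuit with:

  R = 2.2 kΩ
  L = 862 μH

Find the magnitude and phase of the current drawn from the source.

Step 1 — Angular frequency: ω = 2π·f = 2π·117 = 735.1 rad/s.
Step 2 — Component impedances:
  R: Z = R = 2200 Ω
  L: Z = jωL = j·735.1·0.000862 = 0 + j0.6337 Ω
Step 3 — Series combination: Z_total = R + L = 2200 + j0.6337 Ω = 2200∠0.0° Ω.
Step 4 — Source phasor: V = 13.9∠-1.2° V = 13.9 - j0.2911 V.
Step 5 — Ohm's law: I = V / Z_total = (13.9 - j0.2911) / (2200 + j0.6337) = 0.006317 - j0.0001341 A.
Step 6 — Convert to polar: |I| = 0.006318 A, ∠I = -1.2°.

I = 0.006318∠-1.2° A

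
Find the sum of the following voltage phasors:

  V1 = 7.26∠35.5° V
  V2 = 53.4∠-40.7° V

Step 1 — Convert each phasor to rectangular form:
  V1 = 7.26·(cos(35.5°) + j·sin(35.5°)) = 5.91 + j4.216 V
  V2 = 53.4·(cos(-40.7°) + j·sin(-40.7°)) = 40.48 - j34.82 V
Step 2 — Sum components: V_total = 46.39 - j30.61 V.
Step 3 — Convert to polar: |V_total| = 55.58 V, ∠V_total = -33.4°.

V_total = 55.58∠-33.4° V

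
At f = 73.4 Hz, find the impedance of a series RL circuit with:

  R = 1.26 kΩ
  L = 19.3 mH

Step 1 — Angular frequency: ω = 2π·f = 2π·73.4 = 461.2 rad/s.
Step 2 — Component impedances:
  R: Z = R = 1260 Ω
  L: Z = jωL = j·461.2·0.0193 = 0 + j8.901 Ω
Step 3 — Series combination: Z_total = R + L = 1260 + j8.901 Ω = 1260∠0.4° Ω.

Z = 1260 + j8.901 Ω = 1260∠0.4° Ω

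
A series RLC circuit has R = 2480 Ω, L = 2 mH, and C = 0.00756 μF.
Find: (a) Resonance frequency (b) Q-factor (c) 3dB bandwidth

Step 1 — Resonance: ω₀ = 1/√(LC) = 1/√(0.002·7.56e-09) = 2.572e+05 rad/s.
Step 2 — f₀ = ω₀/(2π) = 4.093e+04 Hz.
Step 3 — Series Q: Q = ω₀L/R = 2.572e+05·0.002/2480 = 0.2074.
Step 4 — Bandwidth: Δω = ω₀/Q = 1.24e+06 rad/s; BW = Δω/(2π) = 1.974e+05 Hz.

(a) f₀ = 4.093e+04 Hz  (b) Q = 0.2074  (c) BW = 1.974e+05 Hz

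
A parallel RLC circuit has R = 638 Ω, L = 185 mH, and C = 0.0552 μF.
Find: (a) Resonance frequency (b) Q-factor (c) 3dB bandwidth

Step 1 — Resonance: ω₀ = 1/√(LC) = 1/√(0.185·5.52e-08) = 9896 rad/s.
Step 2 — f₀ = ω₀/(2π) = 1575 Hz.
Step 3 — Parallel Q: Q = R/(ω₀L) = 638/(9896·0.185) = 0.3485.
Step 4 — Bandwidth: Δω = ω₀/Q = 2.839e+04 rad/s; BW = Δω/(2π) = 4519 Hz.

(a) f₀ = 1575 Hz  (b) Q = 0.3485  (c) BW = 4519 Hz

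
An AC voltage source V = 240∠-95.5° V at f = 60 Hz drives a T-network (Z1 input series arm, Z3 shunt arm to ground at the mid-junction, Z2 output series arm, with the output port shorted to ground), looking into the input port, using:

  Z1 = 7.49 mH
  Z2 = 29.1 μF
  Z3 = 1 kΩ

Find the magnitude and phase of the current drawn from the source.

Step 1 — Angular frequency: ω = 2π·f = 2π·60 = 377 rad/s.
Step 2 — Component impedances:
  Z1: Z = jωL = j·377·0.00749 = 0 + j2.824 Ω
  Z2: Z = 1/(jωC) = -j/(ω·C) = 0 - j91.15 Ω
  Z3: Z = R = 1000 Ω
Step 3 — With the output port shorted to ground, the output series arm Z2 runs from the junction to ground; the shunt arm Z3 also runs from the junction to ground. They appear in parallel: Z3 || Z2 = 8.241 - j90.4 Ω.
Step 4 — Series with input arm Z1: Z_in = Z1 + (Z3 || Z2) = 8.241 - j87.58 Ω = 87.97∠-84.6° Ω.
Step 5 — Source phasor: V = 240∠-95.5° V = -23 - j238.9 V.
Step 6 — Ohm's law: I = V / Z_total = (-23 - j238.9) / (8.241 - j87.58) = 2.679 - j0.5148 A.
Step 7 — Convert to polar: |I| = 2.728 A, ∠I = -10.9°.

I = 2.728∠-10.9° A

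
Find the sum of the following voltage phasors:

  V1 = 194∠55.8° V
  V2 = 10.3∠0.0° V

Step 1 — Convert each phasor to rectangular form:
  V1 = 194·(cos(55.8°) + j·sin(55.8°)) = 109 + j160.5 V
  V2 = 10.3·(cos(0.0°) + j·sin(0.0°)) = 10.3 V
Step 2 — Sum components: V_total = 119.3 + j160.5 V.
Step 3 — Convert to polar: |V_total| = 200 V, ∠V_total = 53.4°.

V_total = 200∠53.4° V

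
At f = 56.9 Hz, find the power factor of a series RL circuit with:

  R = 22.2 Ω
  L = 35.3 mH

Step 1 — Angular frequency: ω = 2π·f = 2π·56.9 = 357.5 rad/s.
Step 2 — Component impedances:
  R: Z = R = 22.2 Ω
  L: Z = jωL = j·357.5·0.0353 = 0 + j12.62 Ω
Step 3 — Series combination: Z_total = R + L = 22.2 + j12.62 Ω = 25.54∠29.6° Ω.
Step 4 — Power factor: PF = cos(φ) = Re(Z)/|Z| = 22.2/25.5364 = 0.8693.
Step 5 — Type: Im(Z) = 12.62 ⇒ lagging (phase φ = 29.6°).

PF = 0.8693 (lagging, φ = 29.6°)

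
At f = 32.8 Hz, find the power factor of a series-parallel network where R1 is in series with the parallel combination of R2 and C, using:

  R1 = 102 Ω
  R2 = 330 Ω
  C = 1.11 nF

Step 1 — Angular frequency: ω = 2π·f = 2π·32.8 = 206.1 rad/s.
Step 2 — Component impedances:
  R1: Z = R = 102 Ω
  R2: Z = R = 330 Ω
  C: Z = 1/(jωC) = -j/(ω·C) = 0 - j4.371e+06 Ω
Step 3 — Parallel branch: R2 || C = 1/(1/R2 + 1/C) = 330 - j0.02491 Ω.
Step 4 — Series with R1: Z_total = R1 + (R2 || C) = 432 - j0.02491 Ω = 432∠-0.0° Ω.
Step 5 — Power factor: PF = cos(φ) = Re(Z)/|Z| = 432/432 = 1.
Step 6 — Type: Im(Z) = -0.02491 ⇒ leading (phase φ = -0.0°).

PF = 1 (leading, φ = -0.0°)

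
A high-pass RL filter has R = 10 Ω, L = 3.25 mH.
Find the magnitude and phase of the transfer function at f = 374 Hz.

Step 1 — Angular frequency: ω = 2π·374 = 2350 rad/s.
Step 2 — Transfer function: H(jω) = jωL/(R + jωL).
Step 3 — Numerator jωL = j·7.637; denominator R + jωL = 10 + j7.637.
Step 4 — H = 0.3684 + j0.4824.
Step 5 — Magnitude: |H| = 0.607 (-4.3 dB); phase: φ = 52.6°.

|H| = 0.607 (-4.3 dB), φ = 52.6°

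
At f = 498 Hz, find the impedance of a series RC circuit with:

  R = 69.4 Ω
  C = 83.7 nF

Step 1 — Angular frequency: ω = 2π·f = 2π·498 = 3129 rad/s.
Step 2 — Component impedances:
  R: Z = R = 69.4 Ω
  C: Z = 1/(jωC) = -j/(ω·C) = 0 - j3818 Ω
Step 3 — Series combination: Z_total = R + C = 69.4 - j3818 Ω = 3819∠-89.0° Ω.

Z = 69.4 - j3818 Ω = 3819∠-89.0° Ω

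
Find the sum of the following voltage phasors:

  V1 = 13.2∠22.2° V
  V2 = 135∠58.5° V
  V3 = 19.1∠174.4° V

Step 1 — Convert each phasor to rectangular form:
  V1 = 13.2·(cos(22.2°) + j·sin(22.2°)) = 12.22 + j4.987 V
  V2 = 135·(cos(58.5°) + j·sin(58.5°)) = 70.54 + j115.1 V
  V3 = 19.1·(cos(174.4°) + j·sin(174.4°)) = -19.01 + j1.864 V
Step 2 — Sum components: V_total = 63.75 + j122 V.
Step 3 — Convert to polar: |V_total| = 137.6 V, ∠V_total = 62.4°.

V_total = 137.6∠62.4° V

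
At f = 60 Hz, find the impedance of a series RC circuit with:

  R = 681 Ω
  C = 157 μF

Step 1 — Angular frequency: ω = 2π·f = 2π·60 = 377 rad/s.
Step 2 — Component impedances:
  R: Z = R = 681 Ω
  C: Z = 1/(jωC) = -j/(ω·C) = 0 - j16.9 Ω
Step 3 — Series combination: Z_total = R + C = 681 - j16.9 Ω = 681.2∠-1.4° Ω.

Z = 681 - j16.9 Ω = 681.2∠-1.4° Ω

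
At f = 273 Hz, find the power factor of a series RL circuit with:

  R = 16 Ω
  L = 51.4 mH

Step 1 — Angular frequency: ω = 2π·f = 2π·273 = 1715 rad/s.
Step 2 — Component impedances:
  R: Z = R = 16 Ω
  L: Z = jωL = j·1715·0.0514 = 0 + j88.17 Ω
Step 3 — Series combination: Z_total = R + L = 16 + j88.17 Ω = 89.61∠79.7° Ω.
Step 4 — Power factor: PF = cos(φ) = Re(Z)/|Z| = 16/89.61 = 0.1786.
Step 5 — Type: Im(Z) = 88.17 ⇒ lagging (phase φ = 79.7°).

PF = 0.1786 (lagging, φ = 79.7°)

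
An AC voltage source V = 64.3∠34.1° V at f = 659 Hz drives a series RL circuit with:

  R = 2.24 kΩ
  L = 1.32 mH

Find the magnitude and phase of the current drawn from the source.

Step 1 — Angular frequency: ω = 2π·f = 2π·659 = 4141 rad/s.
Step 2 — Component impedances:
  R: Z = R = 2240 Ω
  L: Z = jωL = j·4141·0.00132 = 0 + j5.466 Ω
Step 3 — Series combination: Z_total = R + L = 2240 + j5.466 Ω = 2240∠0.1° Ω.
Step 4 — Source phasor: V = 64.3∠34.1° V = 53.24 + j36.05 V.
Step 5 — Ohm's law: I = V / Z_total = (53.24 + j36.05) / (2240 + j5.466) = 0.02381 + j0.01604 A.
Step 6 — Convert to polar: |I| = 0.02871 A, ∠I = 34.0°.

I = 0.02871∠34.0° A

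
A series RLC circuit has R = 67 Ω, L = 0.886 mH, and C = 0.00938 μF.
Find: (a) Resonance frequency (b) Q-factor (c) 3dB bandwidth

Step 1 — Resonance condition Im(Z)=0 gives ω₀ = 1/√(LC).
Step 2 — ω₀ = 1/√(0.000886·9.38e-09) = 3.469e+05 rad/s.
Step 3 — f₀ = ω₀/(2π) = 5.521e+04 Hz.
Step 4 — Series Q: Q = ω₀L/R = 3.469e+05·0.000886/67 = 4.587.
Step 5 — 3dB bandwidth: Δω = ω₀/Q = 7.562e+04 rad/s; BW = Δω/(2π) = 1.204e+04 Hz.

(a) f₀ = 5.521e+04 Hz  (b) Q = 4.587  (c) BW = 1.204e+04 Hz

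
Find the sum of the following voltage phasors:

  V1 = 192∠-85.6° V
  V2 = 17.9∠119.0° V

Step 1 — Convert each phasor to rectangular form:
  V1 = 192·(cos(-85.6°) + j·sin(-85.6°)) = 14.73 - j191.4 V
  V2 = 17.9·(cos(119.0°) + j·sin(119.0°)) = -8.678 + j15.66 V
Step 2 — Sum components: V_total = 6.052 - j175.8 V.
Step 3 — Convert to polar: |V_total| = 175.9 V, ∠V_total = -88.0°.

V_total = 175.9∠-88.0° V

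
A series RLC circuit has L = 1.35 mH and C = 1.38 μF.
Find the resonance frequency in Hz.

Step 1 — Resonance condition Im(Z)=0 gives ω₀ = 1/√(LC).
Step 2 — ω₀ = 1/√(0.00135·1.38e-06) = 2.317e+04 rad/s.
Step 3 — f₀ = ω₀/(2π) = 3687 Hz.

f₀ = 3687 Hz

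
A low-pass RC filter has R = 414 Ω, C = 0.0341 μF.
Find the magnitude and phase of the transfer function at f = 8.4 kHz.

Step 1 — Angular frequency: ω = 2π·8400 = 5.278e+04 rad/s.
Step 2 — Transfer function: H(jω) = 1/(1 + jωRC).
Step 3 — Denominator: 1 + jωRC = 1 + j·5.278e+04·414·3.41e-08 = 1 + j0.7451.
Step 4 — H = 0.643 - j0.4791.
Step 5 — Magnitude: |H| = 0.8019 (-1.9 dB); phase: φ = -36.7°.

|H| = 0.8019 (-1.9 dB), φ = -36.7°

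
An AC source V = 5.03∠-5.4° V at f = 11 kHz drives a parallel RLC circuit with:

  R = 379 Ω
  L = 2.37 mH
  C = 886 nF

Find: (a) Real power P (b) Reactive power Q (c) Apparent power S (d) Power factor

Step 1 — Angular frequency: ω = 2π·f = 2π·1.1e+04 = 6.912e+04 rad/s.
Step 2 — Component impedances:
  R: Z = R = 379 Ω
  L: Z = jωL = j·6.912e+04·0.00237 = 0 + j163.8 Ω
  C: Z = 1/(jωC) = -j/(ω·C) = 0 - j16.33 Ω
Step 3 — Parallel combination: 1/Z_total = 1/R + 1/L + 1/C; Z_total = 0.8661 - j18.1 Ω = 18.12∠-87.3° Ω.
Step 4 — Source phasor: V = 5.03∠-5.4° V = 5.008 - j0.4734 V.
Step 5 — Current: I = V / Z = 0.03931 + j0.2748 A = 0.2776∠81.9° A.
Step 6 — Complex power: S = V·I* = 0.06676 - j1.395 VA.
Step 7 — Real power: P = Re(S) = 0.06676 W.
Step 8 — Reactive power: Q = Im(S) = -1.395 VAR.
Step 9 — Apparent power: |S| = 1.396 VA.
Step 10 — Power factor: PF = P/|S| = 0.0478 (leading).

(a) P = 0.06676 W  (b) Q = -1.395 VAR  (c) S = 1.396 VA  (d) PF = 0.0478 (leading)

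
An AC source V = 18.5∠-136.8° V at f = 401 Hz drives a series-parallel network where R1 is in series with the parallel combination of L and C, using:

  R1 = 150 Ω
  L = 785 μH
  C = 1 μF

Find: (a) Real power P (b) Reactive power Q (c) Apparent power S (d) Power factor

Step 1 — Angular frequency: ω = 2π·f = 2π·401 = 2520 rad/s.
Step 2 — Component impedances:
  R1: Z = R = 150 Ω
  L: Z = jωL = j·2520·0.000785 = 0 + j1.978 Ω
  C: Z = 1/(jωC) = -j/(ω·C) = 0 - j396.9 Ω
Step 3 — Parallel branch: L || C = 1/(1/L + 1/C) = 0 + j1.988 Ω.
Step 4 — Series with R1: Z_total = R1 + (L || C) = 150 + j1.988 Ω = 150∠0.8° Ω.
Step 5 — Source phasor: V = 18.5∠-136.8° V = -13.49 - j12.66 V.
Step 6 — Current: I = V / Z = -0.09101 - j0.08322 A = 0.1233∠-137.6° A.
Step 7 — Complex power: S = V·I* = 2.281 + j0.03023 VA.
Step 8 — Real power: P = Re(S) = 2.281 W.
Step 9 — Reactive power: Q = Im(S) = 0.03023 VAR.
Step 10 — Apparent power: |S| = 2.281 VA.
Step 11 — Power factor: PF = P/|S| = 0.9999 (lagging).

(a) P = 2.281 W  (b) Q = 0.03023 VAR  (c) S = 2.281 VA  (d) PF = 0.9999 (lagging)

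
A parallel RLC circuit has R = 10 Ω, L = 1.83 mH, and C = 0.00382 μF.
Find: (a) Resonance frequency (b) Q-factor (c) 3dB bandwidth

Step 1 — Resonance: ω₀ = 1/√(LC) = 1/√(0.00183·3.82e-09) = 3.782e+05 rad/s.
Step 2 — f₀ = ω₀/(2π) = 6.02e+04 Hz.
Step 3 — Parallel Q: Q = R/(ω₀L) = 10/(3.782e+05·0.00183) = 0.01445.
Step 4 — Bandwidth: Δω = ω₀/Q = 2.618e+07 rad/s; BW = Δω/(2π) = 4.166e+06 Hz.

(a) f₀ = 6.02e+04 Hz  (b) Q = 0.01445  (c) BW = 4.166e+06 Hz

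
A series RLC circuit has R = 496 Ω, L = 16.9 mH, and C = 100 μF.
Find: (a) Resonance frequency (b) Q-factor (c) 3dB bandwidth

Step 1 — Resonance condition Im(Z)=0 gives ω₀ = 1/√(LC).
Step 2 — ω₀ = 1/√(0.0169·0.0001) = 769.2 rad/s.
Step 3 — f₀ = ω₀/(2π) = 122.4 Hz.
Step 4 — Series Q: Q = ω₀L/R = 769.2·0.0169/496 = 0.02621.
Step 5 — 3dB bandwidth: Δω = ω₀/Q = 2.935e+04 rad/s; BW = Δω/(2π) = 4671 Hz.

(a) f₀ = 122.4 Hz  (b) Q = 0.02621  (c) BW = 4671 Hz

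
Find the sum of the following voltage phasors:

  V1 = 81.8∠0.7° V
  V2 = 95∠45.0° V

Step 1 — Convert each phasor to rectangular form:
  V1 = 81.8·(cos(0.7°) + j·sin(0.7°)) = 81.79 + j0.9994 V
  V2 = 95·(cos(45.0°) + j·sin(45.0°)) = 67.18 + j67.18 V
Step 2 — Sum components: V_total = 149 + j68.17 V.
Step 3 — Convert to polar: |V_total| = 163.8 V, ∠V_total = 24.6°.

V_total = 163.8∠24.6° V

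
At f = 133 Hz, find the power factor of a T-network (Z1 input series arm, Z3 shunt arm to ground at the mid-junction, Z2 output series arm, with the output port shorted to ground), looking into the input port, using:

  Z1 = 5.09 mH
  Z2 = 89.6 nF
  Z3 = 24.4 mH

Step 1 — Angular frequency: ω = 2π·f = 2π·133 = 835.7 rad/s.
Step 2 — Component impedances:
  Z1: Z = jωL = j·835.7·0.00509 = 0 + j4.254 Ω
  Z2: Z = 1/(jωC) = -j/(ω·C) = 0 - j1.336e+04 Ω
  Z3: Z = jωL = j·835.7·0.0244 = 0 + j20.39 Ω
Step 3 — With the output port shorted to ground, the output series arm Z2 runs from the junction to ground; the shunt arm Z3 also runs from the junction to ground. They appear in parallel: Z3 || Z2 = 0 + j20.42 Ω.
Step 4 — Series with input arm Z1: Z_in = Z1 + (Z3 || Z2) = 0 + j24.67 Ω = 24.67∠90.0° Ω.
Step 5 — Power factor: PF = cos(φ) = Re(Z)/|Z| = 0/24.67 = 0.
Step 6 — Type: Im(Z) = 24.67 ⇒ lagging (phase φ = 90.0°).

PF = 0 (lagging, φ = 90.0°)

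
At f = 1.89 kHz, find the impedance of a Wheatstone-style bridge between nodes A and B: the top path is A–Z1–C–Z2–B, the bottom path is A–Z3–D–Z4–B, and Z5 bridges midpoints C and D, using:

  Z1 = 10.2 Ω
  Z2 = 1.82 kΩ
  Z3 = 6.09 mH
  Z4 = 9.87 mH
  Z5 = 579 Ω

Step 1 — Angular frequency: ω = 2π·f = 2π·1890 = 1.188e+04 rad/s.
Step 2 — Component impedances:
  Z1: Z = R = 10.2 Ω
  Z2: Z = R = 1820 Ω
  Z3: Z = jωL = j·1.188e+04·0.00609 = 0 + j72.32 Ω
  Z4: Z = jωL = j·1.188e+04·0.00987 = 0 + j117.2 Ω
  Z5: Z = R = 579 Ω
Step 3 — Bridge requires nodal analysis (the Z5 bridge couples midpoints C and D, so the two paths cannot be reduced to a simple series/parallel combination). Setting node B to ground and injecting 1 A at node A, the 3-node admittance system at A, C, D solves to V_A = Z_AB = 27.4 + j184.8 Ω = 186.8∠81.6° Ω.

Z = 27.4 + j184.8 Ω = 186.8∠81.6° Ω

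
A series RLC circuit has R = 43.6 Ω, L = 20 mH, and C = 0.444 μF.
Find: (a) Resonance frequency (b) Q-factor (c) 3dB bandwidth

Step 1 — Resonance condition Im(Z)=0 gives ω₀ = 1/√(LC).
Step 2 — ω₀ = 1/√(0.02·4.44e-07) = 1.061e+04 rad/s.
Step 3 — f₀ = ω₀/(2π) = 1689 Hz.
Step 4 — Series Q: Q = ω₀L/R = 1.061e+04·0.02/43.6 = 4.868.
Step 5 — 3dB bandwidth: Δω = ω₀/Q = 2180 rad/s; BW = Δω/(2π) = 347 Hz.

(a) f₀ = 1689 Hz  (b) Q = 4.868  (c) BW = 347 Hz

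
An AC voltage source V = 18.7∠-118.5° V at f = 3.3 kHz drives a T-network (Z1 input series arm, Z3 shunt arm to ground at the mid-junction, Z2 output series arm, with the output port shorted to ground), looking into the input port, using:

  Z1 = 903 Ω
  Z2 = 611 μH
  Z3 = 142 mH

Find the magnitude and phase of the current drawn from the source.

Step 1 — Angular frequency: ω = 2π·f = 2π·3300 = 2.073e+04 rad/s.
Step 2 — Component impedances:
  Z1: Z = R = 903 Ω
  Z2: Z = jωL = j·2.073e+04·0.000611 = 0 + j12.67 Ω
  Z3: Z = jωL = j·2.073e+04·0.142 = 0 + j2944 Ω
Step 3 — With the output port shorted to ground, the output series arm Z2 runs from the junction to ground; the shunt arm Z3 also runs from the junction to ground. They appear in parallel: Z3 || Z2 = 0 + j12.61 Ω.
Step 4 — Series with input arm Z1: Z_in = Z1 + (Z3 || Z2) = 903 + j12.61 Ω = 903.1∠0.8° Ω.
Step 5 — Source phasor: V = 18.7∠-118.5° V = -8.923 - j16.43 V.
Step 6 — Ohm's law: I = V / Z_total = (-8.923 - j16.43) / (903 + j12.61) = -0.01013 - j0.01806 A.
Step 7 — Convert to polar: |I| = 0.02071 A, ∠I = -119.3°.

I = 0.02071∠-119.3° A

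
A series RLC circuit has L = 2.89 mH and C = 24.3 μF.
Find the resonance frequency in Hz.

Step 1 — Resonance condition Im(Z)=0 gives ω₀ = 1/√(LC).
Step 2 — ω₀ = 1/√(0.00289·2.43e-05) = 3774 rad/s.
Step 3 — f₀ = ω₀/(2π) = 600.6 Hz.

f₀ = 600.6 Hz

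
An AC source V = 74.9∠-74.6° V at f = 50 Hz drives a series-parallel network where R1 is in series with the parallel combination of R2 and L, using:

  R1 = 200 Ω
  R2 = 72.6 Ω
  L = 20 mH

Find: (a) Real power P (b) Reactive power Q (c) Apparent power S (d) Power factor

Step 1 — Angular frequency: ω = 2π·f = 2π·50 = 314.2 rad/s.
Step 2 — Component impedances:
  R1: Z = R = 200 Ω
  R2: Z = R = 72.6 Ω
  L: Z = jωL = j·314.2·0.02 = 0 + j6.283 Ω
Step 3 — Parallel branch: R2 || L = 1/(1/R2 + 1/L) = 0.5397 + j6.236 Ω.
Step 4 — Series with R1: Z_total = R1 + (R2 || L) = 200.5 + j6.236 Ω = 200.6∠1.8° Ω.
Step 5 — Source phasor: V = 74.9∠-74.6° V = 19.89 - j72.21 V.
Step 6 — Current: I = V / Z = 0.0879 - j0.3628 A = 0.3733∠-76.4° A.
Step 7 — Complex power: S = V·I* = 27.95 + j0.8691 VA.
Step 8 — Real power: P = Re(S) = 27.95 W.
Step 9 — Reactive power: Q = Im(S) = 0.8691 VAR.
Step 10 — Apparent power: |S| = 27.96 VA.
Step 11 — Power factor: PF = P/|S| = 0.9995 (lagging).

(a) P = 27.95 W  (b) Q = 0.8691 VAR  (c) S = 27.96 VA  (d) PF = 0.9995 (lagging)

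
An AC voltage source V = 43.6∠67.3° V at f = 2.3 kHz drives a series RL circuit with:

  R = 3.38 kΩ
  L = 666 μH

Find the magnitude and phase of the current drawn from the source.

Step 1 — Angular frequency: ω = 2π·f = 2π·2300 = 1.445e+04 rad/s.
Step 2 — Component impedances:
  R: Z = R = 3380 Ω
  L: Z = jωL = j·1.445e+04·0.000666 = 0 + j9.625 Ω
Step 3 — Series combination: Z_total = R + L = 3380 + j9.625 Ω = 3380∠0.2° Ω.
Step 4 — Source phasor: V = 43.6∠67.3° V = 16.83 + j40.22 V.
Step 5 — Ohm's law: I = V / Z_total = (16.83 + j40.22) / (3380 + j9.625) = 0.005012 + j0.01189 A.
Step 6 — Convert to polar: |I| = 0.0129 A, ∠I = 67.1°.

I = 0.0129∠67.1° A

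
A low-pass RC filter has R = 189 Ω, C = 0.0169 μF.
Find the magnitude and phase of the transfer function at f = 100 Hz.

Step 1 — Angular frequency: ω = 2π·100 = 628.3 rad/s.
Step 2 — Transfer function: H(jω) = 1/(1 + jωRC).
Step 3 — Denominator: 1 + jωRC = 1 + j·628.3·189·1.69e-08 = 1 + j0.002007.
Step 4 — H = 1 - j0.002007.
Step 5 — Magnitude: |H| = 1 (-0.0 dB); phase: φ = -0.1°.

|H| = 1 (-0.0 dB), φ = -0.1°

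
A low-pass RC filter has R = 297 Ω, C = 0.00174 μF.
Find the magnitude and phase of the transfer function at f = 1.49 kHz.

Step 1 — Angular frequency: ω = 2π·1490 = 9362 rad/s.
Step 2 — Transfer function: H(jω) = 1/(1 + jωRC).
Step 3 — Denominator: 1 + jωRC = 1 + j·9362·297·1.74e-09 = 1 + j0.004838.
Step 4 — H = 1 - j0.004838.
Step 5 — Magnitude: |H| = 1 (-0.0 dB); phase: φ = -0.3°.

|H| = 1 (-0.0 dB), φ = -0.3°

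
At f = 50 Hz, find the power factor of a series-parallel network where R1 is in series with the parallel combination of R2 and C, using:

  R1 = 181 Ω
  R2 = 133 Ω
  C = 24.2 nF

Step 1 — Angular frequency: ω = 2π·f = 2π·50 = 314.2 rad/s.
Step 2 — Component impedances:
  R1: Z = R = 181 Ω
  R2: Z = R = 133 Ω
  C: Z = 1/(jωC) = -j/(ω·C) = 0 - j1.315e+05 Ω
Step 3 — Parallel branch: R2 || C = 1/(1/R2 + 1/C) = 133 - j0.1345 Ω.
Step 4 — Series with R1: Z_total = R1 + (R2 || C) = 314 - j0.1345 Ω = 314∠-0.0° Ω.
Step 5 — Power factor: PF = cos(φ) = Re(Z)/|Z| = 314/314 = 1.
Step 6 — Type: Im(Z) = -0.1345 ⇒ leading (phase φ = -0.0°).

PF = 1 (leading, φ = -0.0°)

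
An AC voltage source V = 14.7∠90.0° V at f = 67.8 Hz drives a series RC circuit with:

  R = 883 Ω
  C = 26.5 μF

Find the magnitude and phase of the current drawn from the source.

Step 1 — Angular frequency: ω = 2π·f = 2π·67.8 = 426 rad/s.
Step 2 — Component impedances:
  R: Z = R = 883 Ω
  C: Z = 1/(jωC) = -j/(ω·C) = 0 - j88.58 Ω
Step 3 — Series combination: Z_total = R + C = 883 - j88.58 Ω = 887.4∠-5.7° Ω.
Step 4 — Source phasor: V = 14.7∠90.0° V = 0 + j14.7 V.
Step 5 — Ohm's law: I = V / Z_total = (0 + j14.7) / (883 - j88.58) = -0.001653 + j0.01648 A.
Step 6 — Convert to polar: |I| = 0.01656 A, ∠I = 95.7°.

I = 0.01656∠95.7° A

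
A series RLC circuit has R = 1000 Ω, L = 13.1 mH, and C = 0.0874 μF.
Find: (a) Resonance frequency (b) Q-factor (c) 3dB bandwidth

Step 1 — Resonance condition Im(Z)=0 gives ω₀ = 1/√(LC).
Step 2 — ω₀ = 1/√(0.0131·8.74e-08) = 2.955e+04 rad/s.
Step 3 — f₀ = ω₀/(2π) = 4704 Hz.
Step 4 — Series Q: Q = ω₀L/R = 2.955e+04·0.0131/1000 = 0.3872.
Step 5 — 3dB bandwidth: Δω = ω₀/Q = 7.634e+04 rad/s; BW = Δω/(2π) = 1.215e+04 Hz.

(a) f₀ = 4704 Hz  (b) Q = 0.3872  (c) BW = 1.215e+04 Hz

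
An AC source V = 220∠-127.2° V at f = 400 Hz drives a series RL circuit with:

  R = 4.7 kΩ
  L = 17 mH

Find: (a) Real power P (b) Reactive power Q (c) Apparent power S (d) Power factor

Step 1 — Angular frequency: ω = 2π·f = 2π·400 = 2513 rad/s.
Step 2 — Component impedances:
  R: Z = R = 4700 Ω
  L: Z = jωL = j·2513·0.017 = 0 + j42.73 Ω
Step 3 — Series combination: Z_total = R + L = 4700 + j42.73 Ω = 4700∠0.5° Ω.
Step 4 — Source phasor: V = 220∠-127.2° V = -133 - j175.2 V.
Step 5 — Current: I = V / Z = -0.02864 - j0.03702 A = 0.04681∠-127.7° A.
Step 6 — Complex power: S = V·I* = 10.3 + j0.09361 VA.
Step 7 — Real power: P = Re(S) = 10.3 W.
Step 8 — Reactive power: Q = Im(S) = 0.09361 VAR.
Step 9 — Apparent power: |S| = 10.3 VA.
Step 10 — Power factor: PF = P/|S| = 1 (lagging).

(a) P = 10.3 W  (b) Q = 0.09361 VAR  (c) S = 10.3 VA  (d) PF = 1 (lagging)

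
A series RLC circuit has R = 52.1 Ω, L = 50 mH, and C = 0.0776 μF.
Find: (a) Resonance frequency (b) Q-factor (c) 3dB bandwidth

Step 1 — Resonance: ω₀ = 1/√(LC) = 1/√(0.05·7.76e-08) = 1.605e+04 rad/s.
Step 2 — f₀ = ω₀/(2π) = 2555 Hz.
Step 3 — Series Q: Q = ω₀L/R = 1.605e+04·0.05/52.1 = 15.41.
Step 4 — Bandwidth: Δω = ω₀/Q = 1042 rad/s; BW = Δω/(2π) = 165.8 Hz.

(a) f₀ = 2555 Hz  (b) Q = 15.41  (c) BW = 165.8 Hz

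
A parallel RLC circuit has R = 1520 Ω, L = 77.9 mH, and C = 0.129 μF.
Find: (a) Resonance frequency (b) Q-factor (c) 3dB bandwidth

Step 1 — Resonance: ω₀ = 1/√(LC) = 1/√(0.0779·1.29e-07) = 9976 rad/s.
Step 2 — f₀ = ω₀/(2π) = 1588 Hz.
Step 3 — Parallel Q: Q = R/(ω₀L) = 1520/(9976·0.0779) = 1.956.
Step 4 — Bandwidth: Δω = ω₀/Q = 5100 rad/s; BW = Δω/(2π) = 811.7 Hz.

(a) f₀ = 1588 Hz  (b) Q = 1.956  (c) BW = 811.7 Hz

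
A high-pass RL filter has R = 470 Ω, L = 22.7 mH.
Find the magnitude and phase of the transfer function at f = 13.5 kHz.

Step 1 — Angular frequency: ω = 2π·1.35e+04 = 8.482e+04 rad/s.
Step 2 — Transfer function: H(jω) = jωL/(R + jωL).
Step 3 — Numerator jωL = j·1925; denominator R + jωL = 470 + j1925.
Step 4 — H = 0.9438 + j0.2304.
Step 5 — Magnitude: |H| = 0.9715 (-0.3 dB); phase: φ = 13.7°.

|H| = 0.9715 (-0.3 dB), φ = 13.7°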